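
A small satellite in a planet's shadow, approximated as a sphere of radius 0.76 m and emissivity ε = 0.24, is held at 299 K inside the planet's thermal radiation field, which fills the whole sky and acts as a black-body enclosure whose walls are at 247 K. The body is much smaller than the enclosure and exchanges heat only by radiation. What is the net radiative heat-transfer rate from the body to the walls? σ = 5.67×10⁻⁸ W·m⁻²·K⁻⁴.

For a small grey body in a large enclosure: P_net = εσA(T_body⁴ − T_wall⁴).
A = 4πr² = 7.258 m²; T_body⁴ − T_wall⁴ = 7.993×10⁹ − 3.722×10⁹ = 4.270×10⁹ K⁴.
|P_net| = 0.24·5.67×10⁻⁸·7.258·4.270×10⁹.

P_net ≈ 422 W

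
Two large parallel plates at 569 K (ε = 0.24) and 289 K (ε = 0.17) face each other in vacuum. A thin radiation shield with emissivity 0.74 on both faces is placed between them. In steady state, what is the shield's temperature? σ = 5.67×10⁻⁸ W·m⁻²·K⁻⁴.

T_s ≈ 502 K

In steady state the net flux on the hot side equals that on the cold side.
σ(T₁⁴−T_s⁴)/D₁ = σ(T_s⁴−T₂⁴)/D₂, with D₁ = 1/ε₁+1/ε_s−1 = 4.518, D₂ = 1/ε_s+1/ε₂−1 = 6.234.
Solve for T_s⁴: T_s⁴ = (D₂·T₁⁴ + D₁·T₂⁴)/(D₁+D₂) = 6.371×10¹⁰ K⁴.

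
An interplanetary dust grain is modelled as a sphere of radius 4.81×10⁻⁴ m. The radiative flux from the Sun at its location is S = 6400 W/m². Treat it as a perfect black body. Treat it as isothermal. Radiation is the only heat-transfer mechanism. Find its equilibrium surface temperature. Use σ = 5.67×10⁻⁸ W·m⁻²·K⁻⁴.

T ≈ 410 K

At equilibrium, absorbed power = emitted power.
Absorbing cross-section = πr² = 7.268×10⁻⁷ m²; emitting surface = 4πr² = 2.907×10⁻⁶ m² (ratio 4).
S·A_cross = εσ·A_surf·T⁴  ⇒  T⁴ = S/(4σ).
T⁴ = 1.00·6400/(4·5.67×10⁻⁸) = 2.822×10¹⁰ K⁴.
T = (2.822×10¹⁰)^(1/4).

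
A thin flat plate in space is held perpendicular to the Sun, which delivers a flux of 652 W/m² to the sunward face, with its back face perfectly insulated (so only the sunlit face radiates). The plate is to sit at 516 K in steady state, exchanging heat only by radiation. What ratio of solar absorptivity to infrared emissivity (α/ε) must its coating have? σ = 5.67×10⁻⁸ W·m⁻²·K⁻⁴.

Balance: αS·A = εσ·1A·T⁴ ⇒ α/ε = σT⁴/S.
α/ε = 5.67×10⁻⁸·(516)⁴/652 = 5.67×10⁻⁸·7.089×10¹⁰/652.

α/ε ≈ 6.17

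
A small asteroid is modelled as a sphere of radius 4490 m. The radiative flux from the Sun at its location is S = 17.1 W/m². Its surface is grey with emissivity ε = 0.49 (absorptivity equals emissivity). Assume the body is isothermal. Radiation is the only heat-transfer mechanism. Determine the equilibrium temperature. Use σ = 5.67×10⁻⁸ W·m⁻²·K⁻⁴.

T ≈ 93.2 K

At equilibrium, absorbed power = emitted power.
Absorbing cross-section = πr² = 6.333×10⁷ m²; emitting surface = 4πr² = 2.533×10⁸ m² (ratio 4).
εS·A_cross = εσ·A_surf·T⁴  ⇒  T⁴ = S/(4σ)   (ε cancels).
T⁴ = 17.1/(4·5.67×10⁻⁸) = 7.540×10⁷ K⁴.
T = (7.540×10⁷)^(1/4).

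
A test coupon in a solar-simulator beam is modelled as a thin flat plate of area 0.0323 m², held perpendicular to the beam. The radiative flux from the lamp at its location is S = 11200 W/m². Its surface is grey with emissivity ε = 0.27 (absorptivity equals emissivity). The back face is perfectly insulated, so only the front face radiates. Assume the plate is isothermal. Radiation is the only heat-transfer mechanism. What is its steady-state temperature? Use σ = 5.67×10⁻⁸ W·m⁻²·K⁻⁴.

T ≈ 667 K

At equilibrium, absorbed power = emitted power.
Absorbing cross-section = A = 0.03230 m²; emitting surface = A = 0.03230 m² (ratio 1).
εS·A_cross = εσ·A_surf·T⁴  ⇒  T⁴ = S/(1σ)   (ε cancels).
T⁴ = 11200/(1·5.67×10⁻⁸) = 1.975×10¹¹ K⁴.
T = (1.975×10¹¹)^(1/4).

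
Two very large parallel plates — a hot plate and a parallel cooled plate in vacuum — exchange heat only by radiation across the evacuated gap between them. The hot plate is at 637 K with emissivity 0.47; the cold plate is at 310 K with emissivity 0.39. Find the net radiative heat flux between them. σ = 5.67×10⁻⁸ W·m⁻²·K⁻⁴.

q ≈ 2390 W/m²

For two infinite grey parallel plates, q = σ(T₁⁴ − T₂⁴)/(1/ε₁ + 1/ε₂ − 1).
T₁⁴ − T₂⁴ = 1.646×10¹¹ − 9.235×10⁹ = 1.554×10¹¹ K⁴.
1/ε₁ + 1/ε₂ − 1 = 2.128 + 2.564 − 1 = 3.692.
q = 5.67×10⁻⁸ × 1.554×10¹¹ / 3.692.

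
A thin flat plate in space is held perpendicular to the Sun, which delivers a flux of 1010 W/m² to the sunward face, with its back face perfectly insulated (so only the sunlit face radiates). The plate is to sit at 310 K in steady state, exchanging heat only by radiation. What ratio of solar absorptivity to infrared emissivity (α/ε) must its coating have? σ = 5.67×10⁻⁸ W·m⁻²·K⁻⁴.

α/ε ≈ 0.518

Balance: αS·A = εσ·1A·T⁴ ⇒ α/ε = σT⁴/S.
α/ε = 5.67×10⁻⁸·(310)⁴/1010 = 5.67×10⁻⁸·9.235×10⁹/1010.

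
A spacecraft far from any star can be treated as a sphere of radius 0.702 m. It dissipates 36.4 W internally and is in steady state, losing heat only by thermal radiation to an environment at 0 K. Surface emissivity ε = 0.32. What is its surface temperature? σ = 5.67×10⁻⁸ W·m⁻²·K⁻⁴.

Steady state: internal power = radiated power, P = εσA T⁴.
Radiating area A = 4πr² = 6.193 m².
T⁴ = P/(εσA) = 36.4/(0.32·5.67×10⁻⁸·6.193) = 3.240×10⁸ K⁴.
T = (3.240×10⁸)^(1/4).

T ≈ 134 K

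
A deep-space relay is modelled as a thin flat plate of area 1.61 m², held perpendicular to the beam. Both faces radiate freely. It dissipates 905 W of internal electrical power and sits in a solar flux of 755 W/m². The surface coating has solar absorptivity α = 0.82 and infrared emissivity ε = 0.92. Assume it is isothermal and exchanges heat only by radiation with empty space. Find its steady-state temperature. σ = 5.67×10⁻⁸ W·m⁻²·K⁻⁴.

T ≈ 326 K

At steady state, absorbed solar power + internal power = radiated power.
Absorbed: α·S·A_cross = 0.82·755·1.610 = 996.8 W (cross-section A).
Total input = 996.8 + 905 = 1902 W.
Radiated: εσ·A_surf·T⁴ with A_surf = 2A = 3.220 m².
T⁴ = 1902/(0.92·5.67×10⁻⁸·3.220) = 1.132×10¹⁰ K⁴.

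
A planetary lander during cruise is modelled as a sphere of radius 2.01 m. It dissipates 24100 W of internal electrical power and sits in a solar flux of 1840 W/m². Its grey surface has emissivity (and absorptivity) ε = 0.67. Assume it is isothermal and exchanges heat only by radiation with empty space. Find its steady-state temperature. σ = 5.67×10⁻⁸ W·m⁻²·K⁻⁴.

T ≈ 379 K

At steady state, absorbed solar power + internal power = radiated power.
Absorbed: α·S·A_cross = 0.67·1840·12.69 = 15650 W (cross-section πr²).
Total input = 15650 + 24100 = 39750 W.
Radiated: εσ·A_surf·T⁴ with A_surf = 4πr² = 50.77 m².
T⁴ = 39750/(0.67·5.67×10⁻⁸·50.77) = 2.061×10¹⁰ K⁴.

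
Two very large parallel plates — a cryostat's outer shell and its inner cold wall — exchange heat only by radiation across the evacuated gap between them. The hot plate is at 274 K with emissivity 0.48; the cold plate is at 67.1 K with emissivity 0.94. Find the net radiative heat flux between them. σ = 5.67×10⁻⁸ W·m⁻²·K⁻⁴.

For two infinite grey parallel plates, q = σ(T₁⁴ − T₂⁴)/(1/ε₁ + 1/ε₂ − 1).
T₁⁴ − T₂⁴ = 5.636×10⁹ − 2.027×10⁷ = 5.616×10⁹ K⁴.
1/ε₁ + 1/ε₂ − 1 = 2.083 + 1.064 − 1 = 2.147.
q = 5.67×10⁻⁸ × 5.616×10⁹ / 2.147.

q ≈ 148 W/m²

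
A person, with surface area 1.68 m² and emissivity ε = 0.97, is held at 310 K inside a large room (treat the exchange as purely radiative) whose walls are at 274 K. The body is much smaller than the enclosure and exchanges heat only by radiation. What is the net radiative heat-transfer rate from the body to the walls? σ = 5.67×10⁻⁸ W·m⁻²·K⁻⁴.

P_net ≈ 333 W

For a small grey body in a large enclosure: P_net = εσA(T_body⁴ − T_wall⁴).
A = 1.68 m²; T_body⁴ − T_wall⁴ = 9.235×10⁹ − 5.636×10⁹ = 3.599×10⁹ K⁴.
|P_net| = 0.97·5.67×10⁻⁸·1.680·3.599×10⁹.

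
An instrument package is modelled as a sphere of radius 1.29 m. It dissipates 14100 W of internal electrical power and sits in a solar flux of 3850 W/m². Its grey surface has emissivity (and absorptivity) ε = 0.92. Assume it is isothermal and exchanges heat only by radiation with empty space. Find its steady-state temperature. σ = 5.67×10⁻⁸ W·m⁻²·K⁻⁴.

At steady state, absorbed solar power + internal power = radiated power.
Absorbed: α·S·A_cross = 0.92·3850·5.228 = 18520 W (cross-section πr²).
Total input = 18520 + 14100 = 32620 W.
Radiated: εσ·A_surf·T⁴ with A_surf = 4πr² = 20.91 m².
T⁴ = 32620/(0.92·5.67×10⁻⁸·20.91) = 2.990×10¹⁰ K⁴.

T ≈ 416 K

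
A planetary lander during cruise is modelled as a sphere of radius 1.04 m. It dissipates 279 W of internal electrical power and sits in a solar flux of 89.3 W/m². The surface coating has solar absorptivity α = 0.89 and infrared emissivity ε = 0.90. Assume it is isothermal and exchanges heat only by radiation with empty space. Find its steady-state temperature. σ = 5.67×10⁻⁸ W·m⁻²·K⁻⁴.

T ≈ 168 K

At steady state, absorbed solar power + internal power = radiated power.
Absorbed: α·S·A_cross = 0.89·89.3·3.398 = 270.1 W (cross-section πr²).
Total input = 270.1 + 279 = 549.1 W.
Radiated: εσ·A_surf·T⁴ with A_surf = 4πr² = 13.59 m².
T⁴ = 549.1/(0.90·5.67×10⁻⁸·13.59) = 7.916×10⁸ K⁴.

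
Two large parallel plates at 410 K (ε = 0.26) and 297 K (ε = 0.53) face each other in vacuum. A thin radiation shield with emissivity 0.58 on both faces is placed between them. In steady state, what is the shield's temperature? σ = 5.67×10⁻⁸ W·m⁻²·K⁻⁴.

T_s ≈ 351 K

In steady state the net flux on the hot side equals that on the cold side.
σ(T₁⁴−T_s⁴)/D₁ = σ(T_s⁴−T₂⁴)/D₂, with D₁ = 1/ε₁+1/ε_s−1 = 4.570, D₂ = 1/ε_s+1/ε₂−1 = 2.611.
Solve for T_s⁴: T_s⁴ = (D₂·T₁⁴ + D₁·T₂⁴)/(D₁+D₂) = 1.523×10¹⁰ K⁴.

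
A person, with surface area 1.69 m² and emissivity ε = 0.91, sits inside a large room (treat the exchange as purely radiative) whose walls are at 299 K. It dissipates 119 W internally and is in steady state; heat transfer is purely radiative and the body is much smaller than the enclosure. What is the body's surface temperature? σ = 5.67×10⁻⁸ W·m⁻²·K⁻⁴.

T ≈ 311 K

For a small grey body in a large enclosure, net radiated power = εσA(T⁴ − T_w⁴).
Steady state: P = εσA(T⁴ − T_w⁴) with A = 1.69 m².
T⁴ = P/(εσA) + T_w⁴ = 119/(0.91·5.67×10⁻⁸·1.690) + (299)⁴
    = 1.365×10⁹ + 7.993×10⁹ = 9.357×10⁹ K⁴.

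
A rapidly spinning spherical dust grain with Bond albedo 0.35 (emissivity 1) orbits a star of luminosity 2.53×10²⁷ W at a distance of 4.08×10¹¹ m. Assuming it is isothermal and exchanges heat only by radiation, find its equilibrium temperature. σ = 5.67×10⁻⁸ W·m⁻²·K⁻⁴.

T ≈ 243 K

First find the stellar flux at distance d: S = L/(4πd²) = 2.53×10²⁷/(4π·(4.08×10¹¹)²) = 1209 W/m².
For an isothermal sphere, absorbed (1−a)S·πr² = emitted σ·4πr²·T⁴, so T⁴ = (1−a)S/(4σ).
T⁴ = 0.650·1209/(4·5.67×10⁻⁸) = 3.466×10⁹ K⁴.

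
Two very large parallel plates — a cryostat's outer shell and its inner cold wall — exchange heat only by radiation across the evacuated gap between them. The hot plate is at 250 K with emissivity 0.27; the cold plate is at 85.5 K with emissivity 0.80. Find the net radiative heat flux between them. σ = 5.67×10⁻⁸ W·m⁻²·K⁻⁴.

For two infinite grey parallel plates, q = σ(T₁⁴ − T₂⁴)/(1/ε₁ + 1/ε₂ − 1).
T₁⁴ − T₂⁴ = 3.906×10⁹ − 5.344×10⁷ = 3.853×10⁹ K⁴.
1/ε₁ + 1/ε₂ − 1 = 3.704 + 1.250 − 1 = 3.954.
q = 5.67×10⁻⁸ × 3.853×10⁹ / 3.954.

q ≈ 55.3 W/m²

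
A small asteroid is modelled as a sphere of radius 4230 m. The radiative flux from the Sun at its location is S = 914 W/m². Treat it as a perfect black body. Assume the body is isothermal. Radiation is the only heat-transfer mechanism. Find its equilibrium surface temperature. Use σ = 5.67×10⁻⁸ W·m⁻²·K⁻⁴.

At equilibrium, absorbed power = emitted power.
Absorbing cross-section = πr² = 5.621×10⁷ m²; emitting surface = 4πr² = 2.248×10⁸ m² (ratio 4).
S·A_cross = εσ·A_surf·T⁴  ⇒  T⁴ = S/(4σ).
T⁴ = 1.00·914/(4·5.67×10⁻⁸) = 4.030×10⁹ K⁴.
T = (4.030×10⁹)^(1/4).

T ≈ 252 K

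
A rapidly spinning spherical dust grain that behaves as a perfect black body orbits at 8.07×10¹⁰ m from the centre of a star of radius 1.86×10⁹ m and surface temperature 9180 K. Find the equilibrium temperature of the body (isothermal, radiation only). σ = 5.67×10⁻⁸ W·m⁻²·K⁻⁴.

T ≈ 985 K

The star's surface emits σT_*⁴; at distance d the flux is S = σT_*⁴(R_*/d)².
S = 5.67×10⁻⁸·(9180)⁴·(1.86×10⁹/8.07×10¹⁰)² = 2.139×10⁵ W/m².
For an isothermal sphere T⁴ = (1−a)S/(4σ) = 9.432×10¹¹ K⁴.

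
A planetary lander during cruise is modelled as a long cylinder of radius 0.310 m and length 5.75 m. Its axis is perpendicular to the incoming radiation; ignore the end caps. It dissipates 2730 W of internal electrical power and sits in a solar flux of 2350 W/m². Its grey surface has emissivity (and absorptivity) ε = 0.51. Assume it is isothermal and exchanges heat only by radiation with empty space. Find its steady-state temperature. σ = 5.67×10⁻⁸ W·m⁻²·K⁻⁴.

At steady state, absorbed solar power + internal power = radiated power.
Absorbed: α·S·A_cross = 0.51·2350·3.565 = 4273 W (cross-section 2rL).
Total input = 4273 + 2730 = 7003 W.
Radiated: εσ·A_surf·T⁴ with A_surf = 2πrL = 11.20 m².
T⁴ = 7003/(0.51·5.67×10⁻⁸·11.20) = 2.162×10¹⁰ K⁴.

T ≈ 383 K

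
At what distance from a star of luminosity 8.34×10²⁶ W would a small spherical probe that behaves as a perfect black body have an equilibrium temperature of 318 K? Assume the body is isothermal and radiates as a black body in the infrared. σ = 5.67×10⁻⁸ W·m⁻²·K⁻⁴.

For an isothermal black-emitting sphere, (1−a)S·πr² = σ·4πr²·T⁴ ⇒ S = 4σT⁴/(1−a).
S = 4·5.67×10⁻⁸·(318)⁴/1.00 = 2319 W/m².
Flux falls as S = L/(4πd²), so d = √(L/(4πS)) = √(8.34×10²⁶/(4π·2319)).

d ≈ 1.69×10¹¹ m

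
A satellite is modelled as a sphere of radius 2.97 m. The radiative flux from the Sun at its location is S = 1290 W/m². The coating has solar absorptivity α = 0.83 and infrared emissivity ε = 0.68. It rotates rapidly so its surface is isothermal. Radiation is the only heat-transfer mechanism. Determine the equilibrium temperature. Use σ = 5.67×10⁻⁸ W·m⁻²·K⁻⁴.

At equilibrium, absorbed power = emitted power.
Absorbing cross-section = πr² = 27.71 m²; emitting surface = 4πr² = 110.8 m² (ratio 4).
αS·A_cross = εσ·A_surf·T⁴  ⇒  T⁴ = αS/(ε·4σ).
T⁴ = 0.830·1290/(0.68·4·5.67×10⁻⁸) = 6.942×10⁹ K⁴.
T = (6.942×10⁹)^(1/4).

T ≈ 289 K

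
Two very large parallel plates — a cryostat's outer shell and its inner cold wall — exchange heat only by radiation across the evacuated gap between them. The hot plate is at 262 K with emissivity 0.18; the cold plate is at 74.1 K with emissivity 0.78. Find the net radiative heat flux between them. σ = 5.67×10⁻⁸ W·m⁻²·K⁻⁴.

q ≈ 45.5 W/m²

For two infinite grey parallel plates, q = σ(T₁⁴ − T₂⁴)/(1/ε₁ + 1/ε₂ − 1).
T₁⁴ − T₂⁴ = 4.712×10⁹ − 3.015×10⁷ = 4.682×10⁹ K⁴.
1/ε₁ + 1/ε₂ − 1 = 5.556 + 1.282 − 1 = 5.838.
q = 5.67×10⁻⁸ × 4.682×10⁹ / 5.838.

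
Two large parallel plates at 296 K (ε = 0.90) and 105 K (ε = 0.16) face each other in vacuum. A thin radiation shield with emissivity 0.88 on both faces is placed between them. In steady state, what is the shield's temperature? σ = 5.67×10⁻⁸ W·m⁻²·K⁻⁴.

T_s ≈ 283 K

In steady state the net flux on the hot side equals that on the cold side.
σ(T₁⁴−T_s⁴)/D₁ = σ(T_s⁴−T₂⁴)/D₂, with D₁ = 1/ε₁+1/ε_s−1 = 1.247, D₂ = 1/ε_s+1/ε₂−1 = 6.386.
Solve for T_s⁴: T_s⁴ = (D₂·T₁⁴ + D₁·T₂⁴)/(D₁+D₂) = 6.442×10⁹ K⁴.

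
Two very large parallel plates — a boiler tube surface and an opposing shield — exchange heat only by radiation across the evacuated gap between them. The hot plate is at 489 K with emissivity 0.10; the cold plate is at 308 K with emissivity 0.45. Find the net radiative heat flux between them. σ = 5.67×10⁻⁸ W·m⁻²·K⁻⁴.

For two infinite grey parallel plates, q = σ(T₁⁴ − T₂⁴)/(1/ε₁ + 1/ε₂ − 1).
T₁⁴ − T₂⁴ = 5.718×10¹⁰ − 8.999×10⁹ = 4.818×10¹⁰ K⁴.
1/ε₁ + 1/ε₂ − 1 = 10.00 + 2.222 − 1 = 11.22.
q = 5.67×10⁻⁸ × 4.818×10¹⁰ / 11.22.

q ≈ 243 W/m²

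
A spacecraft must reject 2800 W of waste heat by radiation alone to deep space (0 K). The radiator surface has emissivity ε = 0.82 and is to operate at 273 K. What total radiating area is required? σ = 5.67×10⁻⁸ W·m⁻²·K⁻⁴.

P = εσA T⁴ ⇒ A = P/(εσT⁴).
T⁴ = 5.555×10⁹ K⁴.
A = 2800/(0.82 × 5.67×10⁻⁸ × 5.555×10⁹).

A ≈ 10.8 m²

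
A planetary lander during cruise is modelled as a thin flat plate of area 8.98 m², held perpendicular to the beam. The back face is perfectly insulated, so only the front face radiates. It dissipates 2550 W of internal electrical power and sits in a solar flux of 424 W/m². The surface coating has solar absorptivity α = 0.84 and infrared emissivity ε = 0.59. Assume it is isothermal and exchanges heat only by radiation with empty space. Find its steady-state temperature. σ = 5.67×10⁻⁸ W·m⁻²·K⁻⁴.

T ≈ 372 K

At steady state, absorbed solar power + internal power = radiated power.
Absorbed: α·S·A_cross = 0.84·424·8.980 = 3198 W (cross-section A).
Total input = 3198 + 2550 = 5748 W.
Radiated: εσ·A_surf·T⁴ with A_surf = A = 8.980 m².
T⁴ = 5748/(0.59·5.67×10⁻⁸·8.980) = 1.914×10¹⁰ K⁴.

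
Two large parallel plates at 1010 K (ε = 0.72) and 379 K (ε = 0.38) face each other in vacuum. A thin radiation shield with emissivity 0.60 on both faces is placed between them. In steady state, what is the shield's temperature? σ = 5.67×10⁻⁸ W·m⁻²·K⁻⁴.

T_s ≈ 898 K

In steady state the net flux on the hot side equals that on the cold side.
σ(T₁⁴−T_s⁴)/D₁ = σ(T_s⁴−T₂⁴)/D₂, with D₁ = 1/ε₁+1/ε_s−1 = 2.056, D₂ = 1/ε_s+1/ε₂−1 = 3.298.
Solve for T_s⁴: T_s⁴ = (D₂·T₁⁴ + D₁·T₂⁴)/(D₁+D₂) = 6.490×10¹¹ K⁴.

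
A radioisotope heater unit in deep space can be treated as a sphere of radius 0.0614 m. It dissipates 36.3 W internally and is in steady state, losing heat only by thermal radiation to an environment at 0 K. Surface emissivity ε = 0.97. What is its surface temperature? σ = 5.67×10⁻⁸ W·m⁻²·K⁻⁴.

T ≈ 344 K

Steady state: internal power = radiated power, P = εσA T⁴.
Radiating area A = 4πr² = 0.04737 m².
T⁴ = P/(εσA) = 36.3/(0.97·5.67×10⁻⁸·0.04737) = 1.393×10¹⁰ K⁴.
T = (1.393×10¹⁰)^(1/4).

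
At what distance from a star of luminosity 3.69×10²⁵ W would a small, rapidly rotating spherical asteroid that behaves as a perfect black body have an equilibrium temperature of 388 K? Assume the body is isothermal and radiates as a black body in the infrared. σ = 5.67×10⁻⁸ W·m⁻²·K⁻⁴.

For an isothermal black-emitting sphere, (1−a)S·πr² = σ·4πr²·T⁴ ⇒ S = 4σT⁴/(1−a).
S = 4·5.67×10⁻⁸·(388)⁴/1.00 = 5140 W/m².
Flux falls as S = L/(4πd²), so d = √(L/(4πS)) = √(3.69×10²⁵/(4π·5140)).

d ≈ 2.39×10¹⁰ m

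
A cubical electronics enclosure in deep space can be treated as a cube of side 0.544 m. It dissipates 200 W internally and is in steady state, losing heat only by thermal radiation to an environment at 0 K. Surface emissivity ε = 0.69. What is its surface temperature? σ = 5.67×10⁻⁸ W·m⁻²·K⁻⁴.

T ≈ 232 K

Steady state: internal power = radiated power, P = εσA T⁴.
Radiating area A = 6L² = 1.776 m².
T⁴ = P/(εσA) = 200/(0.69·5.67×10⁻⁸·1.776) = 2.879×10⁹ K⁴.
T = (2.879×10⁹)^(1/4).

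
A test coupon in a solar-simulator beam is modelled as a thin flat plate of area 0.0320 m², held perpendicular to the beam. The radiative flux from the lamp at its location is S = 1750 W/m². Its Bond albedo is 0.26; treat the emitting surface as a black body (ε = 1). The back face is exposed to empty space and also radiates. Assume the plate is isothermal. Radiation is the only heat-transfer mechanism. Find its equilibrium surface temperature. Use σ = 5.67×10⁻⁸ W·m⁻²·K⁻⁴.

T ≈ 327 K

At equilibrium, absorbed power = emitted power.
Absorbing cross-section = A = 0.03200 m²; emitting surface = 2A = 0.06400 m² (ratio 2).
(1−a)S·A_cross = εσ·A_surf·T⁴  ⇒  T⁴ = (1−a)S/(2σ).
T⁴ = 0.740·1750/(2·5.67×10⁻⁸) = 1.142×10¹⁰ K⁴.
T = (1.142×10¹⁰)^(1/4).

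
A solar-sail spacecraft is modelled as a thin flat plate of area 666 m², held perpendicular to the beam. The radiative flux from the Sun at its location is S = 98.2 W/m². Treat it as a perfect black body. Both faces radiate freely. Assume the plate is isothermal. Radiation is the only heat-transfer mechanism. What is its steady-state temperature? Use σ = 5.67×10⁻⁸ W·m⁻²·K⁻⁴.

T ≈ 172 K

At equilibrium, absorbed power = emitted power.
Absorbing cross-section = A = 666.0 m²; emitting surface = 2A = 1332 m² (ratio 2).
S·A_cross = εσ·A_surf·T⁴  ⇒  T⁴ = S/(2σ).
T⁴ = 1.00·98.2/(2·5.67×10⁻⁸) = 8.660×10⁸ K⁴.
T = (8.660×10⁸)^(1/4).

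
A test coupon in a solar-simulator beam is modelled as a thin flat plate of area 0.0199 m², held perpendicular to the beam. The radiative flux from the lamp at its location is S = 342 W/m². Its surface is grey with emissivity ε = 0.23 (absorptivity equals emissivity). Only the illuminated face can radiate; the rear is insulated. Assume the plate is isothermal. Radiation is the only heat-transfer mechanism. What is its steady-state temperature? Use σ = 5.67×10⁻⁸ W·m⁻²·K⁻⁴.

T ≈ 279 K

At equilibrium, absorbed power = emitted power.
Absorbing cross-section = A = 0.01990 m²; emitting surface = A = 0.01990 m² (ratio 1).
εS·A_cross = εσ·A_surf·T⁴  ⇒  T⁴ = S/(1σ)   (ε cancels).
T⁴ = 342/(1·5.67×10⁻⁸) = 6.032×10⁹ K⁴.
T = (6.032×10⁹)^(1/4).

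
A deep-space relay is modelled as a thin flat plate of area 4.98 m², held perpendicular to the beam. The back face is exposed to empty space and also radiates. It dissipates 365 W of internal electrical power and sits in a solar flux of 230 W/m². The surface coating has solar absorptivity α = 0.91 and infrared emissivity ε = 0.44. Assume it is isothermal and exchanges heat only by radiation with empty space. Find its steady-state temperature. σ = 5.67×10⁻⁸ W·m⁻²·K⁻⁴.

T ≈ 274 K

At steady state, absorbed solar power + internal power = radiated power.
Absorbed: α·S·A_cross = 0.91·230·4.980 = 1042 W (cross-section A).
Total input = 1042 + 365 = 1407 W.
Radiated: εσ·A_surf·T⁴ with A_surf = 2A = 9.960 m².
T⁴ = 1407/(0.44·5.67×10⁻⁸·9.960) = 5.664×10⁹ K⁴.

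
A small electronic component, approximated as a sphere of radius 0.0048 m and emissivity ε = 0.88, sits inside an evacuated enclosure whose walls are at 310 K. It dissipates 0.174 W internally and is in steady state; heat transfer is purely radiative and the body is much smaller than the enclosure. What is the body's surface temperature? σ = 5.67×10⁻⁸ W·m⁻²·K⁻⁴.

T ≈ 382 K

For a small grey body in a large enclosure, net radiated power = εσA(T⁴ − T_w⁴).
Steady state: P = εσA(T⁴ − T_w⁴) with A = 4πr² = 2.895×10⁻⁴ m².
T⁴ = P/(εσA) + T_w⁴ = 0.174/(0.88·5.67×10⁻⁸·2.895×10⁻⁴) + (310)⁴
    = 1.204×10¹⁰ + 9.235×10⁹ = 2.128×10¹⁰ K⁴.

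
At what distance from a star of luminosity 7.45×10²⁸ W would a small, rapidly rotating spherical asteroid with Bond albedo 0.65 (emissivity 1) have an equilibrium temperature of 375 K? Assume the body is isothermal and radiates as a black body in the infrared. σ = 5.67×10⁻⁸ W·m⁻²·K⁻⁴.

For an isothermal black-emitting sphere, (1−a)S·πr² = σ·4πr²·T⁴ ⇒ S = 4σT⁴/(1−a).
S = 4·5.67×10⁻⁸·(375)⁴/0.350 = 12810 W/m².
Flux falls as S = L/(4πd²), so d = √(L/(4πS)) = √(7.45×10²⁸/(4π·12810)).

d ≈ 6.80×10¹¹ m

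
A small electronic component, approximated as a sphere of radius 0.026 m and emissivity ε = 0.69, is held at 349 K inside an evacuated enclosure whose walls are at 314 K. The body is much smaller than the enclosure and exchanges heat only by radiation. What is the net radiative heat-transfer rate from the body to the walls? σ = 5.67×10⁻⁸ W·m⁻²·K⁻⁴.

For a small grey body in a large enclosure: P_net = εσA(T_body⁴ − T_wall⁴).
A = 4πr² = 0.008495 m²; T_body⁴ − T_wall⁴ = 1.484×10¹⁰ − 9.721×10⁹ = 5.114×10⁹ K⁴.
|P_net| = 0.69·5.67×10⁻⁸·0.008495·5.114×10⁹.

P_net ≈ 1.70 W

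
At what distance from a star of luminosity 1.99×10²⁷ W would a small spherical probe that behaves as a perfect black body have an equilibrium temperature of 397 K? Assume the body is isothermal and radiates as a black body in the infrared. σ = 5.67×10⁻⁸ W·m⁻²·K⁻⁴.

For an isothermal black-emitting sphere, (1−a)S·πr² = σ·4πr²·T⁴ ⇒ S = 4σT⁴/(1−a).
S = 4·5.67×10⁻⁸·(397)⁴/1.00 = 5634 W/m².
Flux falls as S = L/(4πd²), so d = √(L/(4πS)) = √(1.99×10²⁷/(4π·5634)).

d ≈ 1.68×10¹¹ m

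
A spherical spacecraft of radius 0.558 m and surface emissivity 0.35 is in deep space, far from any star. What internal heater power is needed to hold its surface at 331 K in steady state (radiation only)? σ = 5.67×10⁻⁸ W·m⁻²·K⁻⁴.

P = εσ·4πr²·T⁴.
4πr² = 3.913 m²; T⁴ = 1.200×10¹⁰ K⁴.
P = 0.35·5.67×10⁻⁸·3.913·1.200×10¹⁰.

P ≈ 932 W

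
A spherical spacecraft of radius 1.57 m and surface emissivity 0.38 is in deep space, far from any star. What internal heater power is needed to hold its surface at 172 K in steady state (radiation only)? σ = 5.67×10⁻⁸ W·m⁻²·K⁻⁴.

P = εσ·4πr²·T⁴.
4πr² = 30.97 m²; T⁴ = 8.752×10⁸ K⁴.
P = 0.38·5.67×10⁻⁸·30.97·8.752×10⁸.

P ≈ 584 W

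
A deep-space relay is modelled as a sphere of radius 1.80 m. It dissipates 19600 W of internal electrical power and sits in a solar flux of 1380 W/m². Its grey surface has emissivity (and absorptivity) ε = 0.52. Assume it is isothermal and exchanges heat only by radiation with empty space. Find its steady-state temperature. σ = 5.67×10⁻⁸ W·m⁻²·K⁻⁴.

T ≈ 387 K

At steady state, absorbed solar power + internal power = radiated power.
Absorbed: α·S·A_cross = 0.52·1380·10.18 = 7304 W (cross-section πr²).
Total input = 7304 + 19600 = 26900 W.
Radiated: εσ·A_surf·T⁴ with A_surf = 4πr² = 40.72 m².
T⁴ = 26900/(0.52·5.67×10⁻⁸·40.72) = 2.241×10¹⁰ K⁴.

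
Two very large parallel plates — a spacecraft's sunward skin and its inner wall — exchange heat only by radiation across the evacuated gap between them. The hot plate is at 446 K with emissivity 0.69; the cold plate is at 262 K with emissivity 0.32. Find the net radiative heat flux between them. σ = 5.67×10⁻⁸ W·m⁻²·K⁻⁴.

q ≈ 553 W/m²

For two infinite grey parallel plates, q = σ(T₁⁴ − T₂⁴)/(1/ε₁ + 1/ε₂ − 1).
T₁⁴ − T₂⁴ = 3.957×10¹⁰ − 4.712×10⁹ = 3.486×10¹⁰ K⁴.
1/ε₁ + 1/ε₂ − 1 = 1.449 + 3.125 − 1 = 3.574.
q = 5.67×10⁻⁸ × 3.486×10¹⁰ / 3.574.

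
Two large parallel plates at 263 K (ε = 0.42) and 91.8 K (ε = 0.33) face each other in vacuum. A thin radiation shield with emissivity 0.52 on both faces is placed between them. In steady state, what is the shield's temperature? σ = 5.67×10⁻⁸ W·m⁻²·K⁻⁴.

T_s ≈ 227 K

In steady state the net flux on the hot side equals that on the cold side.
σ(T₁⁴−T_s⁴)/D₁ = σ(T_s⁴−T₂⁴)/D₂, with D₁ = 1/ε₁+1/ε_s−1 = 3.304, D₂ = 1/ε_s+1/ε₂−1 = 3.953.
Solve for T_s⁴: T_s⁴ = (D₂·T₁⁴ + D₁·T₂⁴)/(D₁+D₂) = 2.639×10⁹ K⁴.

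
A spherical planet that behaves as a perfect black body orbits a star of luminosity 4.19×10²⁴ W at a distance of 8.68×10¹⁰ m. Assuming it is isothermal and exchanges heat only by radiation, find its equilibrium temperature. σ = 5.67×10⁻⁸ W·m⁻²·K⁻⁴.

First find the stellar flux at distance d: S = L/(4πd²) = 4.19×10²⁴/(4π·(8.68×10¹⁰)²) = 44.26 W/m².
For an isothermal sphere, absorbed (1−a)S·πr² = emitted σ·4πr²·T⁴, so T⁴ = (1−a)S/(4σ).
T⁴ = 1.00·44.26/(4·5.67×10⁻⁸) = 1.951×10⁸ K⁴.

T ≈ 118 K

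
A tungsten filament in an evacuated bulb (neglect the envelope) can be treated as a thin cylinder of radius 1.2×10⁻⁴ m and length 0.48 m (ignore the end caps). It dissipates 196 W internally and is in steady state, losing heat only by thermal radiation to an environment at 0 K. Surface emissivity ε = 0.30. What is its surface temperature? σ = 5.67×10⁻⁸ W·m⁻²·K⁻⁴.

T ≈ 2380 K

Steady state: internal power = radiated power, P = εσA T⁴.
Radiating area A = 2πrL = 3.619×10⁻⁴ m².
T⁴ = P/(εσA) = 196/(0.30·5.67×10⁻⁸·3.619×10⁻⁴) = 3.184×10¹³ K⁴.
T = (3.184×10¹³)^(1/4).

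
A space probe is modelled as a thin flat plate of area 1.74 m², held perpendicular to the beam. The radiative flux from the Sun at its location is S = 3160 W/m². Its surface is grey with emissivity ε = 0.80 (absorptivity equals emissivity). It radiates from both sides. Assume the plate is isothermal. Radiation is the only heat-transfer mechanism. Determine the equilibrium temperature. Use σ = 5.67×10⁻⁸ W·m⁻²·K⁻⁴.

T ≈ 409 K

At equilibrium, absorbed power = emitted power.
Absorbing cross-section = A = 1.740 m²; emitting surface = 2A = 3.480 m² (ratio 2).
εS·A_cross = εσ·A_surf·T⁴  ⇒  T⁴ = S/(2σ)   (ε cancels).
T⁴ = 3160/(2·5.67×10⁻⁸) = 2.787×10¹⁰ K⁴.
T = (2.787×10¹⁰)^(1/4).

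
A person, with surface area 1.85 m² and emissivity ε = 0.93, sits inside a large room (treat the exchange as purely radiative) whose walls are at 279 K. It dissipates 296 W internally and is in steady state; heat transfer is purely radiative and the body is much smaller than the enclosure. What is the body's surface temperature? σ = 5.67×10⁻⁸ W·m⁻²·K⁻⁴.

T ≈ 309 K

For a small grey body in a large enclosure, net radiated power = εσA(T⁴ − T_w⁴).
Steady state: P = εσA(T⁴ − T_w⁴) with A = 1.85 m².
T⁴ = P/(εσA) + T_w⁴ = 296/(0.93·5.67×10⁻⁸·1.850) + (279)⁴
    = 3.034×10⁹ + 6.059×10⁹ = 9.093×10⁹ K⁴.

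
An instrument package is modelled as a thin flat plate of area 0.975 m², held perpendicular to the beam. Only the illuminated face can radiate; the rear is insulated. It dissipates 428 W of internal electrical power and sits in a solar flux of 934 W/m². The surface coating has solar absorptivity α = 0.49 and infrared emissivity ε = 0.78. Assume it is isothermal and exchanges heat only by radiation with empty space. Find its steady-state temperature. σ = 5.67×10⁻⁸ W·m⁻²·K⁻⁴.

T ≈ 377 K

At steady state, absorbed solar power + internal power = radiated power.
Absorbed: α·S·A_cross = 0.49·934·0.9750 = 446.2 W (cross-section A).
Total input = 446.2 + 428 = 874.2 W.
Radiated: εσ·A_surf·T⁴ with A_surf = A = 0.9750 m².
T⁴ = 874.2/(0.78·5.67×10⁻⁸·0.9750) = 2.027×10¹⁰ K⁴.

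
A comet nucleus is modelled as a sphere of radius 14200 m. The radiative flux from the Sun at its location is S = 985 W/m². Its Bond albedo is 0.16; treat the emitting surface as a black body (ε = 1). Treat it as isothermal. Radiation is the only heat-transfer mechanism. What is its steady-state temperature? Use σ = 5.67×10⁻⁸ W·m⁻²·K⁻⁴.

At equilibrium, absorbed power = emitted power.
Absorbing cross-section = πr² = 6.335×10⁸ m²; emitting surface = 4πr² = 2.534×10⁹ m² (ratio 4).
(1−a)S·A_cross = εσ·A_surf·T⁴  ⇒  T⁴ = (1−a)S/(4σ).
T⁴ = 0.840·985/(4·5.67×10⁻⁸) = 3.648×10⁹ K⁴.
T = (3.648×10⁹)^(1/4).

T ≈ 246 K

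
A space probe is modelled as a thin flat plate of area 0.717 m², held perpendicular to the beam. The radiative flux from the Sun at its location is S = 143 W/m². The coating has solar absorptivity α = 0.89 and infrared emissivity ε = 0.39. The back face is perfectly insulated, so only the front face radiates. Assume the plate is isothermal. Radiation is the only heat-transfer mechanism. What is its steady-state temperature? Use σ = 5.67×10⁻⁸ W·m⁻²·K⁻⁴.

At equilibrium, absorbed power = emitted power.
Absorbing cross-section = A = 0.7170 m²; emitting surface = A = 0.7170 m² (ratio 1).
αS·A_cross = εσ·A_surf·T⁴  ⇒  T⁴ = αS/(ε·1σ).
T⁴ = 0.890·143/(0.39·1·5.67×10⁻⁸) = 5.755×10⁹ K⁴.
T = (5.755×10⁹)^(1/4).

T ≈ 275 K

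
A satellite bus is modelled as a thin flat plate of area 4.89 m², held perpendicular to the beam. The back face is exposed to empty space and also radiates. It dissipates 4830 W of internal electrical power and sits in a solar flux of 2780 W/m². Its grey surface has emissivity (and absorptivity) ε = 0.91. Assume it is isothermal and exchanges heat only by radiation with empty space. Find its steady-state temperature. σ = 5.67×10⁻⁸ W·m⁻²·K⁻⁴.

T ≈ 430 K

At steady state, absorbed solar power + internal power = radiated power.
Absorbed: α·S·A_cross = 0.91·2780·4.890 = 12370 W (cross-section A).
Total input = 12370 + 4830 = 17200 W.
Radiated: εσ·A_surf·T⁴ with A_surf = 2A = 9.780 m².
T⁴ = 17200/(0.91·5.67×10⁻⁸·9.780) = 3.409×10¹⁰ K⁴.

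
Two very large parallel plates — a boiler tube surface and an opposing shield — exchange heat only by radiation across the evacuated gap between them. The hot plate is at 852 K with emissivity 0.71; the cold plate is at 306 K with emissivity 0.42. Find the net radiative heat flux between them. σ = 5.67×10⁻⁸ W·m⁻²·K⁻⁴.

q ≈ 10500 W/m²

For two infinite grey parallel plates, q = σ(T₁⁴ − T₂⁴)/(1/ε₁ + 1/ε₂ − 1).
T₁⁴ − T₂⁴ = 5.269×10¹¹ − 8.768×10⁹ = 5.182×10¹¹ K⁴.
1/ε₁ + 1/ε₂ − 1 = 1.408 + 2.381 − 1 = 2.789.
q = 5.67×10⁻⁸ × 5.182×10¹¹ / 2.789.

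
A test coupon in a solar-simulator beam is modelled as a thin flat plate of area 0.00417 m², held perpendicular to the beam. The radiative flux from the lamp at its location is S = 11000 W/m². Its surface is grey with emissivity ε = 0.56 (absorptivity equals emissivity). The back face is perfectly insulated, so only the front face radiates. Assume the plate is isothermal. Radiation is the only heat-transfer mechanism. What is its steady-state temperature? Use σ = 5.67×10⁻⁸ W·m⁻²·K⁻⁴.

At equilibrium, absorbed power = emitted power.
Absorbing cross-section = A = 0.004170 m²; emitting surface = A = 0.004170 m² (ratio 1).
εS·A_cross = εσ·A_surf·T⁴  ⇒  T⁴ = S/(1σ)   (ε cancels).
T⁴ = 11000/(1·5.67×10⁻⁸) = 1.940×10¹¹ K⁴.
T = (1.940×10¹¹)^(1/4).

T ≈ 664 K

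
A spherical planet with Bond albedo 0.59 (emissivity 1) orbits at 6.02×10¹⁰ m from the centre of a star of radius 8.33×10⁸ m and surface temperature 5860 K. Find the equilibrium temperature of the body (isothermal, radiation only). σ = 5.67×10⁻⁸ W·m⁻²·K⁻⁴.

The star's surface emits σT_*⁴; at distance d the flux is S = σT_*⁴(R_*/d)².
S = 5.67×10⁻⁸·(5860)⁴·(8.33×10⁸/6.02×10¹⁰)² = 12800 W/m².
For an isothermal sphere T⁴ = (1−a)S/(4σ) = 2.314×10¹⁰ K⁴.

T ≈ 390 K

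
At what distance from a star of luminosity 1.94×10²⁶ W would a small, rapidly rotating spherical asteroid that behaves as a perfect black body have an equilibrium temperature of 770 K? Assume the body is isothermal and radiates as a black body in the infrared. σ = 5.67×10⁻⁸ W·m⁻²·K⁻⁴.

For an isothermal black-emitting sphere, (1−a)S·πr² = σ·4πr²·T⁴ ⇒ S = 4σT⁴/(1−a).
S = 4·5.67×10⁻⁸·(770)⁴/1.00 = 79730 W/m².
Flux falls as S = L/(4πd²), so d = √(L/(4πS)) = √(1.94×10²⁶/(4π·79730)).

d ≈ 1.39×10¹⁰ m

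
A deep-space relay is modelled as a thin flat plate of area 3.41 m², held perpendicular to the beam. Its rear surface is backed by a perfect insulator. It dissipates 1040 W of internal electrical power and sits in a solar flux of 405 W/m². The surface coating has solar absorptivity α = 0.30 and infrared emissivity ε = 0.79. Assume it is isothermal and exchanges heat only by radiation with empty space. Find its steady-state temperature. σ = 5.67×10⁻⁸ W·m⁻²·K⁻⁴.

At steady state, absorbed solar power + internal power = radiated power.
Absorbed: α·S·A_cross = 0.30·405·3.410 = 414.3 W (cross-section A).
Total input = 414.3 + 1040 = 1454 W.
Radiated: εσ·A_surf·T⁴ with A_surf = A = 3.410 m².
T⁴ = 1454/(0.79·5.67×10⁻⁸·3.410) = 9.521×10⁹ K⁴.

T ≈ 312 K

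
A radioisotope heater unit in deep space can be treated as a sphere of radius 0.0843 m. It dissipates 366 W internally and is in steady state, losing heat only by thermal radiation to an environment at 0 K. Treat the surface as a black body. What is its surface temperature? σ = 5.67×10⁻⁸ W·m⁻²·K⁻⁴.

T ≈ 519 K

Steady state: internal power = radiated power, P = εσA T⁴.
Radiating area A = 4πr² = 0.08930 m².
T⁴ = P/(εσA) = 366/(1.0·5.67×10⁻⁸·0.08930) = 7.228×10¹⁰ K⁴.
T = (7.228×10¹⁰)^(1/4).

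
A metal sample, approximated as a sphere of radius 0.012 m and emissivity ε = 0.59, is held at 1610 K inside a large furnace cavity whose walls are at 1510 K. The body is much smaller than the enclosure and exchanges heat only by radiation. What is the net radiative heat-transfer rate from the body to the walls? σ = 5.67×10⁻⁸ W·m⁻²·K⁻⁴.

For a small grey body in a large enclosure: P_net = εσA(T_body⁴ − T_wall⁴).
A = 4πr² = 0.001810 m²; T_body⁴ − T_wall⁴ = 6.719×10¹² − 5.199×10¹² = 1.520×10¹² K⁴.
|P_net| = 0.59·5.67×10⁻⁸·0.001810·1.520×10¹².

P_net ≈ 92.0 W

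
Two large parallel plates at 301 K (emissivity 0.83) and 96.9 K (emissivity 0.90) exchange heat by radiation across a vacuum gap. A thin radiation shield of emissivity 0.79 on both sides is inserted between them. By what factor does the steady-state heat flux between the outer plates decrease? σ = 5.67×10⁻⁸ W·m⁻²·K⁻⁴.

Without shield: q₀ = σΔ(T⁴)/(1/ε₁+1/ε₂−1) with denominator 1.316.
With shield the two gaps are in series; the resistances add: (1/ε₁+1/ε_s−1)+(1/ε_s+1/ε₂−1) = 1.471+1.377 = 2.848.
Heat-flux ratio q₀/q = 2.848/1.316.

factor ≈ 2.16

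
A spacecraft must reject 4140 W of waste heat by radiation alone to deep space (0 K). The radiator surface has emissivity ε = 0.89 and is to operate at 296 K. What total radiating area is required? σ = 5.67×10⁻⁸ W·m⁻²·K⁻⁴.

A ≈ 10.7 m²

P = εσA T⁴ ⇒ A = P/(εσT⁴).
T⁴ = 7.677×10⁹ K⁴.
A = 4140/(0.89 × 5.67×10⁻⁸ × 7.677×10⁹).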